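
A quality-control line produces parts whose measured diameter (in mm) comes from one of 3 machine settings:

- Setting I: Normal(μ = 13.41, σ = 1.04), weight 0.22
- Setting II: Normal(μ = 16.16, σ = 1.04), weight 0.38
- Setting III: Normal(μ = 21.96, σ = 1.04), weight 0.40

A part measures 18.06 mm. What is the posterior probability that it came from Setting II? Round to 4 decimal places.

0.9949

Apply Bayes' rule: the posterior for each component is proportional to its prior times its likelihood at x.
Normal densities:
  L_I = 1.7492e-05
  L_II = 0.0722962
  L_III = 0.000339034
Weight by the priors:
  π_I·L_I = 0.22 × 1.7492e-05 = 3.84824e-06
  π_II·L_II = 0.38 × 0.0722962 = 0.0274726
  π_III·L_III = 0.40 × 0.000339034 = 0.000135614
Evidence: 3.84824e-06 + 0.0274726 + 0.000135614 = 0.027612
Responsibility of Setting II: 0.0274726 / 0.027612 ≈ 0.9949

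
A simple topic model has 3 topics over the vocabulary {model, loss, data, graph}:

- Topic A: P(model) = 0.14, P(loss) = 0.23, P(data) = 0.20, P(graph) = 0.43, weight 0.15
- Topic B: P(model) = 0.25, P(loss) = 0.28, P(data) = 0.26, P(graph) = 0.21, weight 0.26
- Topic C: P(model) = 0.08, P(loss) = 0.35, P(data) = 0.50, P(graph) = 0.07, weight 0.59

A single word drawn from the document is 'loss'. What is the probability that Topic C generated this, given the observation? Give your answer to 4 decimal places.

P(component k | x) = π_k·f_k(x) / marginal(x), where marginal(x) = Σ_j π_j·f_j(x).
Component likelihoods at x = 'loss':
  f_A = 0.23
  f_B = 0.28
  f_C = 0.35
Unnormalised posteriors:
  π_A·f_A = 0.15 × 0.23 = 0.0345
  π_B·f_B = 0.26 × 0.28 = 0.0728
  π_C·f_C = 0.59 × 0.35 = 0.2065
Normaliser: 0.0345 + 0.0728 + 0.2065 = 0.3138
P(Topic C | the observation) ≈ 0.6581

0.6581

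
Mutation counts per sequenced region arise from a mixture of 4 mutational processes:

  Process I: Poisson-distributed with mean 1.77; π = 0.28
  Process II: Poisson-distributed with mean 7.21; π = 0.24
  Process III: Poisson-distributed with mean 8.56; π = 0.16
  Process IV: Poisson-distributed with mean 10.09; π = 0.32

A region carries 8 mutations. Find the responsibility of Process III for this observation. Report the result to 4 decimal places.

0.2448

Apply Bayes' rule: the posterior for each component is proportional to its prior times its likelihood at x.
Poisson probabilities:
  p_I = e^(−1.77)·1.77^8/8! = 0.000406972
  p_II = e^(−7.21)·7.21^8/8! = 0.133875
  p_III = e^(−8.56)·8.56^8/8! = 0.136996
  p_IV = e^(−10.09)·10.09^8/8! = 0.110555
Multiply by the mixture weights:
  π_I·p_I = 0.28 × 0.000406972 = 0.000113952
  π_II·p_II = 0.24 × 0.133875 = 0.0321299
  π_III·p_III = 0.16 × 0.136996 = 0.0219194
  π_IV·p_IV = 0.32 × 0.110555 = 0.0353775
Evidence: 0.000113952 + 0.0321299 + 0.0219194 + 0.0353775 = 0.0895408
P(Process III | x) = 0.0219194 / 0.0895408 ≈ 0.2448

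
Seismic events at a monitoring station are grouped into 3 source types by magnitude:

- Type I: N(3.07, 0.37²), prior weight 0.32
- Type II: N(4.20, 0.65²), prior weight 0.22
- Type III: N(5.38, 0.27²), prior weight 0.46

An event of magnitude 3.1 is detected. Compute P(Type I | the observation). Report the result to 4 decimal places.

P(component k | x) = w_k·f_k(x) / marginal(x), where marginal(x) = Σ_j w_j·f_j(x).
Component likelihoods at x = 3.1:
  L_I = (1/(0.37·√(2π)))·exp(−(3.1−3.07)²/(2·0.37²)) = 1.078222·exp(-0.00329) = 1.07468
  L_II = (1/(0.65·√(2π)))·exp(−(3.1−4.20)²/(2·0.65²)) = 0.613757·exp(-1.43195) = 0.146591
  L_III = (1/(0.27·√(2π)))·exp(−(3.1−5.38)²/(2·0.27²)) = 1.477564·exp(-35.65432) = 4.84252e-16
Multiply by the mixture weights:
  w_I·L_I = 0.32 × 1.07468 = 0.343899
  w_II·L_II = 0.22 × 0.146591 = 0.03225
  w_III·L_III = 0.46 × 4.84252e-16 = 2.22756e-16
Normaliser: 0.343899 + 0.03225 + 2.22756e-16 = 0.376149
P(Type I | the observation) ≈ 0.9143

0.9143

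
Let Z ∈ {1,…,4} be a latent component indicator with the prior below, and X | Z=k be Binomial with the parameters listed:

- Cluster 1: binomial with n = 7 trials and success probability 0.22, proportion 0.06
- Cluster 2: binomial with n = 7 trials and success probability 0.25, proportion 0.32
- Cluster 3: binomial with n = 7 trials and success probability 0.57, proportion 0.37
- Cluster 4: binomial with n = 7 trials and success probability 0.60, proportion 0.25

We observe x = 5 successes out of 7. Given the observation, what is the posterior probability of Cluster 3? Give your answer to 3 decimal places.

0.555

Posterior ∝ prior × likelihood, so P(k | x) ∝ w_k f_k(x); normalise over all components.
Binomial probabilities:
  f_1 = 0.00658449
  f_2 = 0.0115356
  f_3 = 0.233631
  f_4 = 0.261274
Unnormalised posteriors:
  w_1·f_1 = 0.06 × 0.00658449 = 0.000395069
  w_2·f_2 = 0.32 × 0.0115356 = 0.00369141
  w_3·f_3 = 0.37 × 0.233631 = 0.0864435
  w_4·f_4 = 0.25 × 0.261274 = 0.0653184
Marginal: 0.000395069 + 0.00369141 + 0.0864435 + 0.0653184 = 0.155848
Responsibility of Cluster 3: 0.0864435 / 0.155848 ≈ 0.555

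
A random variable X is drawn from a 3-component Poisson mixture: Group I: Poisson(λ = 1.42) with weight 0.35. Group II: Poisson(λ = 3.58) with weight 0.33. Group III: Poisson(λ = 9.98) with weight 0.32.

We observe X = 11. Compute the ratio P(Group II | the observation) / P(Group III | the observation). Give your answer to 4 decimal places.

Since P(k|x) ∝ P(Z=k) f_k(x), the posterior odds are P(Z=i) f_i(x) / (P(Z=j) f_j(x)).
Evaluate each component's likelihood at the observed value:
  L_I = e^(−1.42)·1.42^11/11! = 2.86628e-07
  L_II = e^(−3.58)·3.58^11/11! = 0.000864536
  L_III = e^(−9.98)·9.98^11/11! = 0.113507
Posterior odds = (P(Z=II)·L_II) / (P(Z=III)·L_III) = (0.33·0.000864536) / (0.32·0.113507) = 0.000285297 / 0.0363221 ≈ 0.0079

0.0079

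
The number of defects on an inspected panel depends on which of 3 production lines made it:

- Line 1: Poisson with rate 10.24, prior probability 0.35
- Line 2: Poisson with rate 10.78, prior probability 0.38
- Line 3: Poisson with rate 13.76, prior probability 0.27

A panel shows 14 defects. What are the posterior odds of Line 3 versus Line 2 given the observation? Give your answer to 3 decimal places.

Only the two components matter; the odds are (P(Z=i) f_i(x)) / (P(Z=j) f_j(x)).
Component likelihoods at x = 14 defects:
  p_1 = e^(−10.24)·10.24^14/14! = 0.0570973
  p_2 = e^(−10.78)·10.78^14/14! = 0.0683219
  p_3 = e^(−13.76)·13.76^14/14! = 0.105769
Odds = (0.27/0.38) × (0.105769/0.0683219) = 0.710526 × 1.5481 ≈ 1.100

1.100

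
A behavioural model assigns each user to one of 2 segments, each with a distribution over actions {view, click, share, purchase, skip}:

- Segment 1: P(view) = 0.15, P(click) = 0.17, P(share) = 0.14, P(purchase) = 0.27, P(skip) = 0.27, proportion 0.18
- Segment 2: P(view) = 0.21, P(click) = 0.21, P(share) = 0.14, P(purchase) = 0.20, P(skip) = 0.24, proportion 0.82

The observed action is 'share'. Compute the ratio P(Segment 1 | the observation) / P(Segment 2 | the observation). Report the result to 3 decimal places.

0.220

Posterior odds = (π_i f_i(x)) / (π_j f_j(x)); the normalising sum cancels.
Categorical probabilities:
  L_1 = 0.14
  L_2 = 0.14
Odds = (0.18/0.82) × (0.14/0.14) = 0.219512 × 1 ≈ 0.220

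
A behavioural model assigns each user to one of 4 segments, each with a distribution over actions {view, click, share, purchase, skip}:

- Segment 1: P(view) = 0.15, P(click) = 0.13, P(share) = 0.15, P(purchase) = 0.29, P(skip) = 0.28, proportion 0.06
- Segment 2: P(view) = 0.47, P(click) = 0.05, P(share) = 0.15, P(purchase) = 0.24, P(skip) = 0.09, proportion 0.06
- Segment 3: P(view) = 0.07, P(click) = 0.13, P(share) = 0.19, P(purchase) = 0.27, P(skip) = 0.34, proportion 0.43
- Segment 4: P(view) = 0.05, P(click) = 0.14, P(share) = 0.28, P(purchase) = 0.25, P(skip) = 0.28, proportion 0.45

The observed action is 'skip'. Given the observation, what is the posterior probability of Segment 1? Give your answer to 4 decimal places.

P(component k | x) = P(Z=k)·f_k(x) / marginal(x), where marginal(x) = Σ_j P(Z=j)·f_j(x).
Evaluate each component's likelihood at the observed value:
  p_1 = 0.28
  p_2 = 0.09
  p_3 = 0.34
  p_4 = 0.28
Multiply by the mixture weights:
  P(Z=1)·p_1 = 0.06 × 0.28 = 0.0168
  P(Z=2)·p_2 = 0.06 × 0.09 = 0.0054
  P(Z=3)·p_3 = 0.43 × 0.34 = 0.1462
  P(Z=4)·p_4 = 0.45 × 0.28 = 0.126
Normaliser: 0.0168 + 0.0054 + 0.1462 + 0.126 = 0.2944
P(Segment 1 | data) = 0.0168 / 0.2944 ≈ 0.0571

0.0571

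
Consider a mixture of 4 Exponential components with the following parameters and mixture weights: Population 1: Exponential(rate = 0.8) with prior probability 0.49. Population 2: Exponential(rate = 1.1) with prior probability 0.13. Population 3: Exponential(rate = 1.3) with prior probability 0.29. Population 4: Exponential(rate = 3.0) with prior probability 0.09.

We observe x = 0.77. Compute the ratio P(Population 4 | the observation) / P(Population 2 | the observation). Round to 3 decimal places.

0.437

The posterior odds equal the prior odds times the likelihood ratio: (w_i/w_j)·(f_i(x)/f_j(x)).
Evaluate each component's likelihood at the observed value:
  L_1 = 0.43208
  L_2 = 0.471569
  L_3 = 0.477765
  L_4 = 0.297784
Posterior odds = (w_4·L_4) / (w_2·L_2) = (0.09·0.297784) / (0.13·0.471569) = 0.0268005 / 0.061304 ≈ 0.437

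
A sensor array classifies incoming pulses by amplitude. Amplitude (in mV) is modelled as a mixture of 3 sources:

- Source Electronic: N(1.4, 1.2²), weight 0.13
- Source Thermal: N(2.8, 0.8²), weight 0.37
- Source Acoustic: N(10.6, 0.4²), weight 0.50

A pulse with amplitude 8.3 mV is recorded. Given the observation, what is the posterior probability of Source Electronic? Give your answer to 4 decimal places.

0.0797

The responsibility of component k is π_k f_k(x) divided by Σ_j π_j f_j(x).
Component likelihoods at x = 8.3 mV:
  L_Electronic = 2.19937e-08
  L_Thermal = 2.71782e-11
  L_Acoustic = 6.59811e-08
Multiply by the mixture weights:
  π_Electronic·L_Electronic = 0.13 × 2.19937e-08 = 2.85918e-09
  π_Thermal·L_Thermal = 0.37 × 2.71782e-11 = 1.00559e-11
  π_Acoustic·L_Acoustic = 0.50 × 6.59811e-08 = 3.29905e-08
Marginal: 2.85918e-09 + 1.00559e-11 + 3.29905e-08 = 3.58598e-08
Responsibility of Source Electronic: 2.85918e-09 / 3.58598e-08 ≈ 0.0797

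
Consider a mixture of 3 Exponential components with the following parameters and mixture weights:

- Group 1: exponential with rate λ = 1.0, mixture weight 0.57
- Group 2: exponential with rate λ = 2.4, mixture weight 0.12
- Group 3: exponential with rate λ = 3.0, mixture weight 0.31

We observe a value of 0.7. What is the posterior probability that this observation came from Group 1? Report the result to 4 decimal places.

0.6282

P(component k | x) = π_k·f_k(x) / marginal(x), where marginal(x) = Σ_j π_j·f_j(x).
Exponential densities:
  L_1 = 0.496585
  L_2 = 0.447298
  L_3 = 0.367369
Multiply by the mixture weights:
  π_1·L_1 = 0.57 × 0.496585 = 0.283054
  π_2·L_2 = 0.12 × 0.447298 = 0.0536757
  π_3·L_3 = 0.31 × 0.367369 = 0.113884
Marginal: 0.283054 + 0.0536757 + 0.113884 = 0.450614
P(Group 1 | the observation) ≈ 0.6282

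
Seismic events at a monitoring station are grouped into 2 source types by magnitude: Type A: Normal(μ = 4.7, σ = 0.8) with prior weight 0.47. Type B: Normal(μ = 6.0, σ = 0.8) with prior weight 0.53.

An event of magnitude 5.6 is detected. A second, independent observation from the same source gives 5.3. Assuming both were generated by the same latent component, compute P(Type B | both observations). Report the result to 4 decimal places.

0.6286

Posterior ∝ prior × likelihood, so P(k | x) ∝ P(Z=k) f_k(x); normalise over all components.
Since both observations come from the same component, the likelihood for component k is f_k(x₁)·f_k(x₂).
  L_A = [(1/(0.8·√(2π)))·exp(−(5.6−4.7)²/(2·0.8²)) = 0.498678·exp(-0.63281) = 0.264846] × [0.376422] = 0.0996937
  L_B = [(1/(0.8·√(2π)))·exp(−(5.6−6.0)²/(2·0.8²)) = 0.498678·exp(-0.12500) = 0.440082] × [0.340069] = 0.149658
Weight by the priors:
  P(Z=A)·L_A = 0.47 × 0.0996937 = 0.0468561
  P(Z=B)·L_B = 0.53 × 0.149658 = 0.0793187
Normaliser: 0.0468561 + 0.0793187 = 0.126175
Responsibility of Type B: 0.0793187 / 0.126175 ≈ 0.6286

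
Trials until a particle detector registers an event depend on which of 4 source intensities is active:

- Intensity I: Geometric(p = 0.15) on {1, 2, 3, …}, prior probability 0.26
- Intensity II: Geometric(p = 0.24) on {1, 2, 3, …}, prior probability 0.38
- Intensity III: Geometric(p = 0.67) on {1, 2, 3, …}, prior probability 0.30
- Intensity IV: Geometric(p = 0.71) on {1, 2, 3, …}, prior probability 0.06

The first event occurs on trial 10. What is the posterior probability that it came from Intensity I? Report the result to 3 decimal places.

P(component k | x) = π_k·f_k(x) / marginal(x), where marginal(x) = Σ_j π_j·f_j(x).
Component likelihoods at x = 10:
  f_I = 0.15·(1−0.15)^9 = 0.15·0.231617 = 0.0347425
  f_II = 0.24·(1−0.24)^9 = 0.24·0.0845906 = 0.0203018
  f_III = 0.67·(1−0.67)^9 = 0.67·4.64115e-05 = 3.10957e-05
  f_IV = 0.71·(1−0.71)^9 = 0.71·1.45071e-05 = 1.03001e-05
Unnormalised posteriors:
  π_I·f_I = 0.26 × 0.0347425 = 0.00903306
  π_II·f_II = 0.38 × 0.0203018 = 0.00771467
  π_III·f_III = 0.30 × 3.10957e-05 = 9.32871e-06
  π_IV·f_IV = 0.06 × 1.03001e-05 = 6.18004e-07
Marginal: 0.00903306 + 0.00771467 + 9.32871e-06 + 6.18004e-07 = 0.0167577
P(Intensity I | data) ≈ 0.539

0.539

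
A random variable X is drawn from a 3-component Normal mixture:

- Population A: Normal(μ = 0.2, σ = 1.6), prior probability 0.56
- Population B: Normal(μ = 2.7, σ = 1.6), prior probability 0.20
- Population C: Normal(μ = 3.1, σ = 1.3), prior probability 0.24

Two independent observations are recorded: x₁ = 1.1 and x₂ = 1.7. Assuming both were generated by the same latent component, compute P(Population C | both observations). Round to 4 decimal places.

Apply Bayes' rule: the posterior for each component is proportional to its prior times its likelihood at x.
Since both observations come from the same component, the likelihood for component k is f_k(x₁)·f_k(x₂).
  p_A = [0.212855] × [0.160671] = 0.0341996
  p_B = [0.151232] × [0.205101] = 0.0310177
  p_C = [0.0939742] × [0.171841] = 0.0161486
Weight by the priors:
  w_A·p_A = 0.56 × 0.0341996 = 0.0191518
  w_B·p_B = 0.20 × 0.0310177 = 0.00620354
  w_C·p_C = 0.24 × 0.0161486 = 0.00387567
Evidence: 0.0191518 + 0.00620354 + 0.00387567 = 0.029231
P(Population C | x₁, x₂) = 0.00387567 / 0.029231 ≈ 0.1326

0.1326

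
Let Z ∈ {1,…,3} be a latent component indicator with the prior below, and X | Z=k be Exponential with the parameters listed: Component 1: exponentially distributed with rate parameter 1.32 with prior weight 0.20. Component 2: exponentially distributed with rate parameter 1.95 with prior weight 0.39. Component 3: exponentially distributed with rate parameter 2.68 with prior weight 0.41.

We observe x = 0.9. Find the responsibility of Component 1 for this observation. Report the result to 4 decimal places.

0.2592

P(component k | x) = w_k·f_k(x) / marginal(x), where marginal(x) = Σ_j w_j·f_j(x).
Evaluate each component's likelihood at the observed value:
  f_1 = 0.402376
  f_2 = 0.337169
  f_3 = 0.240224
Unnormalised posteriors:
  w_1·f_1 = 0.20 × 0.402376 = 0.0804752
  w_2·f_2 = 0.39 × 0.337169 = 0.131496
  w_3·f_3 = 0.41 × 0.240224 = 0.0984919
Normaliser: 0.0804752 + 0.131496 + 0.0984919 = 0.310463
P(Component 1 | x) = 0.0804752 / 0.310463 ≈ 0.2592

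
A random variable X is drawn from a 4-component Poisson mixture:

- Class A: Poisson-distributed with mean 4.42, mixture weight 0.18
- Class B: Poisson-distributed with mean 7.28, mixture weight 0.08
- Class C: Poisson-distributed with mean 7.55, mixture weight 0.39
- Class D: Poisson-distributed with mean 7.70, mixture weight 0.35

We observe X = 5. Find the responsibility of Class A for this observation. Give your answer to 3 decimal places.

0.259

P(component k | x) = P(Z=k)·f_k(x) / marginal(x), where marginal(x) = Σ_j P(Z=j)·f_j(x).
Evaluate each component's likelihood at the observed value:
  f_A = e^(−4.42)·4.42^5/5! = 0.16918
  f_B = e^(−7.28)·7.28^5/5! = 0.117439
  f_C = e^(−7.55)·7.55^5/5! = 0.107555
  f_D = e^(−7.70)·7.70^5/5! = 0.102142
Multiply by the mixture weights:
  P(Z=A)·f_A = 0.18 × 0.16918 = 0.0304524
  P(Z=B)·f_B = 0.08 × 0.117439 = 0.00939511
  P(Z=C)·f_C = 0.39 × 0.107555 = 0.0419464
  P(Z=D)·f_D = 0.35 × 0.102142 = 0.0357497
Sum: 0.0304524 + 0.00939511 + 0.0419464 + 0.0357497 = 0.117544
So the posterior for Class A is 0.0304524 / 0.117544 ≈ 0.259.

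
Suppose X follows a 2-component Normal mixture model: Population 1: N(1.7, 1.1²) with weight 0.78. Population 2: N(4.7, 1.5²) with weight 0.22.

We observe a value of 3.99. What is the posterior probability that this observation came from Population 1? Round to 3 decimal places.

0.382

P(component k | x) = w_k·f_k(x) / marginal(x), where marginal(x) = Σ_j w_j·f_j(x).
Normal densities:
  f_1 = 0.0415344
  f_2 = 0.237776
Unnormalised posteriors:
  w_1·f_1 = 0.78 × 0.0415344 = 0.0323969
  w_2·f_2 = 0.22 × 0.237776 = 0.0523107
Sum: 0.0323969 + 0.0523107 = 0.0847076
P(Population 1 | 3.99) ≈ 0.382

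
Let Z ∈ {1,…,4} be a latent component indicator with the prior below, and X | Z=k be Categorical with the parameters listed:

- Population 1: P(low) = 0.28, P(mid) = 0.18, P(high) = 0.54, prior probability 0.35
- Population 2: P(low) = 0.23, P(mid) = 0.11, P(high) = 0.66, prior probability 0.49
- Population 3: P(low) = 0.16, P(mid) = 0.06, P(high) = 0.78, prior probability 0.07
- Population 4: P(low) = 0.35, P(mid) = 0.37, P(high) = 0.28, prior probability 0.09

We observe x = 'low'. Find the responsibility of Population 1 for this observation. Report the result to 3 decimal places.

0.387

By Bayes' theorem, P(k | x) = π_k f_k(x) / Σ_j π_j f_j(x).
Categorical probabilities:
  f_1 = 0.28
  f_2 = 0.23
  f_3 = 0.16
  f_4 = 0.35
Unnormalised posteriors:
  π_1·f_1 = 0.35 × 0.28 = 0.098
  π_2·f_2 = 0.49 × 0.23 = 0.1127
  π_3·f_3 = 0.07 × 0.16 = 0.0112
  π_4·f_4 = 0.09 × 0.35 = 0.0315
Denominator: 0.098 + 0.1127 + 0.0112 + 0.0315 = 0.2534
Responsibility of Population 1: 0.098 / 0.2534 ≈ 0.387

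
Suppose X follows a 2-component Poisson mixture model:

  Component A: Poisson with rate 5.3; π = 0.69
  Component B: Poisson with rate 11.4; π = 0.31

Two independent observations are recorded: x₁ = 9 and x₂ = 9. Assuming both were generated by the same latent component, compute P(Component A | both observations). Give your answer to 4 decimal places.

By Bayes' theorem, P(k | x) = π_k f_k(x) / Σ_j π_j f_j(x).
Since both observations come from the same component, the likelihood for component k is f_k(x₁)·f_k(x₂).
  f_A = [0.0453899] × [0.0453899] = 0.00206024
  f_B = [0.100328] × [0.100328] = 0.0100658
Multiply by the mixture weights:
  π_A·f_A = 0.69 × 0.00206024 = 0.00142157
  π_B·f_B = 0.31 × 0.0100658 = 0.00312039
Normaliser: 0.00142157 + 0.00312039 = 0.00454196
P(Component A | x) = 0.00142157 / 0.00454196 ≈ 0.3130

0.3130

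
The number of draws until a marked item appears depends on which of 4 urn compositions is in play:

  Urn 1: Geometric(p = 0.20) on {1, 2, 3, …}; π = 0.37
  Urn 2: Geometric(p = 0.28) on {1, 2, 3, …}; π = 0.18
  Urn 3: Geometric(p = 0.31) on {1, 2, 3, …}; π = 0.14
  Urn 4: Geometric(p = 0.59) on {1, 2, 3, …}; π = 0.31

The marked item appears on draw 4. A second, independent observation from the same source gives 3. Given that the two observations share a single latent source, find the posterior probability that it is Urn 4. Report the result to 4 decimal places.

Apply Bayes' rule: the posterior for each component is proportional to its prior times its likelihood at x.
Since both observations come from the same component, the likelihood for component k is f_k(x₁)·f_k(x₂).
  p_1 = [0.20·(1−0.20)^3 = 0.20·0.512 = 0.1024] × [0.128] = 0.0131072
  p_2 = [0.28·(1−0.28)^3 = 0.28·0.373248 = 0.104509] × [0.145152] = 0.0151698
  p_3 = [0.31·(1−0.31)^3 = 0.31·0.328509 = 0.101838] × [0.147591] = 0.0150303
  p_4 = [0.59·(1−0.59)^3 = 0.59·0.068921 = 0.0406634] × [0.099179] = 0.00403295
Weight by the priors:
  P(Z=1)·p_1 = 0.37 × 0.0131072 = 0.00484966
  P(Z=2)·p_2 = 0.18 × 0.0151698 = 0.00273056
  P(Z=3)·p_3 = 0.14 × 0.0150303 = 0.00210425
  P(Z=4)·p_4 = 0.31 × 0.00403295 = 0.00125022
Evidence: 0.00484966 + 0.00273056 + 0.00210425 + 0.00125022 = 0.0109347
Responsibility of Urn 4: 0.00125022 / 0.0109347 ≈ 0.1143

0.1143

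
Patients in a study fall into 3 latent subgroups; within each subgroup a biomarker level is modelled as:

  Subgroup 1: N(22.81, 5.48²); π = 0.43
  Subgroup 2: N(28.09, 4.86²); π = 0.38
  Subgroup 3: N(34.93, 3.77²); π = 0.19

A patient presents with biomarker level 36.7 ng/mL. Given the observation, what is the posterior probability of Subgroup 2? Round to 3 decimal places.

Apply Bayes' rule: the posterior for each component is proportional to its prior times its likelihood at x.
Evaluate each component's likelihood at the observed value:
  L_1 = 0.00293126
  L_2 = 0.0170899
  L_3 = 0.0947772
Unnormalised posteriors:
  π_1·L_1 = 0.43 × 0.00293126 = 0.00126044
  π_2·L_2 = 0.38 × 0.0170899 = 0.00649415
  π_3·L_3 = 0.19 × 0.0947772 = 0.0180077
Denominator: 0.00126044 + 0.00649415 + 0.0180077 = 0.0257623
Responsibility of Subgroup 2: 0.00649415 / 0.0257623 ≈ 0.252

0.252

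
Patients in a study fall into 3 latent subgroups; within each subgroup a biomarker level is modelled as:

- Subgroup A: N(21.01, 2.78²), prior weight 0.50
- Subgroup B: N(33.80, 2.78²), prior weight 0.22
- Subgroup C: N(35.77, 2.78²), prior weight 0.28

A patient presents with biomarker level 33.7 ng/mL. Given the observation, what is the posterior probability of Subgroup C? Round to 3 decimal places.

By Bayes' theorem, P(k | x) = π_k f_k(x) / Σ_j π_j f_j(x).
Evaluate each component's likelihood at the observed value:
  p_A = (1/(2.78·√(2π)))·exp(−(33.7−21.01)²/(2·2.78²)) = 0.143504·exp(-10.41846) = 4.2873e-06
  p_B = (1/(2.78·√(2π)))·exp(−(33.7−33.80)²/(2·2.78²)) = 0.143504·exp(-0.00065) = 0.143412
  p_C = (1/(2.78·√(2π)))·exp(−(33.7−35.77)²/(2·2.78²)) = 0.143504·exp(-0.27722) = 0.10876
Weight by the priors:
  π_A·p_A = 0.50 × 4.2873e-06 = 2.14365e-06
  π_B·p_B = 0.22 × 0.143412 = 0.0315506
  π_C·p_C = 0.28 × 0.10876 = 0.0304529
Denominator: 2.14365e-06 + 0.0315506 + 0.0304529 = 0.0620056
So the posterior for Subgroup C is 0.0304529 / 0.0620056 ≈ 0.491.

0.491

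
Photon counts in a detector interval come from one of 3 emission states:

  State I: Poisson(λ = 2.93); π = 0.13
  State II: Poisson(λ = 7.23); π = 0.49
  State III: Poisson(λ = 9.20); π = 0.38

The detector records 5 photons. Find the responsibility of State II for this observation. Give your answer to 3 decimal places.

Apply Bayes' rule: the posterior for each component is proportional to its prior times its likelihood at x.
Component likelihoods at x = 5 photons:
  p_I = e^(−2.93)·2.93^5/5! = 0.0960891
  p_II = e^(−7.23)·7.23^5/5! = 0.119278
  p_III = e^(−9.20)·9.20^5/5! = 0.0554943
Prior × likelihood for each component:
  P(Z=I)·p_I = 0.13 × 0.0960891 = 0.0124916
  P(Z=II)·p_II = 0.49 × 0.119278 = 0.0584463
  P(Z=III)·p_III = 0.38 × 0.0554943 = 0.0210878
Evidence: 0.0124916 + 0.0584463 + 0.0210878 = 0.0920258
P(State II | the observation) ≈ 0.635

0.635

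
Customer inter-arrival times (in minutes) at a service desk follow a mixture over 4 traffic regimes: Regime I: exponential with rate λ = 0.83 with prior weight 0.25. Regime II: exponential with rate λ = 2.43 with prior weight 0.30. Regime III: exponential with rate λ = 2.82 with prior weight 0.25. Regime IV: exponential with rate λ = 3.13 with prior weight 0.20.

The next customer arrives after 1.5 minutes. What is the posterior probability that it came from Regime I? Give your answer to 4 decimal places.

0.6304

By Bayes' theorem, P(k | x) = π_k f_k(x) / Σ_j π_j f_j(x).
Exponential densities:
  L_I = 0.238991
  L_II = 0.063475
  L_III = 0.0410377
  L_IV = 0.0286109
Multiply by the mixture weights:
  π_I·L_I = 0.25 × 0.238991 = 0.0597477
  π_II·L_II = 0.30 × 0.063475 = 0.0190425
  π_III·L_III = 0.25 × 0.0410377 = 0.0102594
  π_IV·L_IV = 0.20 × 0.0286109 = 0.00572218
Sum: 0.0597477 + 0.0190425 + 0.0102594 + 0.00572218 = 0.0947719
So the posterior for Regime I is 0.0597477 / 0.0947719 ≈ 0.6304.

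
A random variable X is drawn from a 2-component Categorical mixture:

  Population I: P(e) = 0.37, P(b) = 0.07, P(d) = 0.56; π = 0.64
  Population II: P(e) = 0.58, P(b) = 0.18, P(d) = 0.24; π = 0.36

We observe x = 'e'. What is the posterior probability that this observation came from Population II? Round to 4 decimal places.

0.4686

Apply Bayes' rule: the posterior for each component is proportional to its prior times its likelihood at x.
Categorical probabilities:
  p_I = P(e | comp) = 0.37
  p_II = P(e | comp) = 0.58
Unnormalised posteriors:
  P(Z=I)·p_I = 0.64 × 0.37 = 0.2368
  P(Z=II)·p_II = 0.36 × 0.58 = 0.2088
Sum: 0.2368 + 0.2088 = 0.4456
P(Population II | data) ≈ 0.4686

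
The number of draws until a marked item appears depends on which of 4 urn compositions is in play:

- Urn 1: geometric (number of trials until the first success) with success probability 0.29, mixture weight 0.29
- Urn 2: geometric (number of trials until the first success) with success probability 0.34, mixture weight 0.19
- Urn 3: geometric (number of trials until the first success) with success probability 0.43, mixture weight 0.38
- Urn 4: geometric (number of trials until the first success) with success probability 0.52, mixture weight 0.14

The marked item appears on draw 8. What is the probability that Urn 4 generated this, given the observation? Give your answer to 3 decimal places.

0.029

By Bayes' theorem, P(k | x) = w_k f_k(x) / Σ_j w_j f_j(x).
Evaluate each component's likelihood at the observed value:
  f_1 = 0.29·(1−0.29)^7 = 0.29·0.0909512 = 0.0263758
  f_2 = 0.34·(1−0.34)^7 = 0.34·0.0545516 = 0.0185475
  f_3 = 0.43·(1−0.43)^7 = 0.43·0.019549 = 0.00840606
  f_4 = 0.52·(1−0.52)^7 = 0.52·0.00587068 = 0.00305276
Weight by the priors:
  w_1·f_1 = 0.29 × 0.0263758 = 0.007649
  w_2·f_2 = 0.19 × 0.0185475 = 0.00352403
  w_3·f_3 = 0.38 × 0.00840606 = 0.0031943
  w_4·f_4 = 0.14 × 0.00305276 = 0.000427386
Denominator: 0.007649 + 0.00352403 + 0.0031943 + 0.000427386 = 0.0147947
Responsibility of Urn 4: 0.000427386 / 0.0147947 ≈ 0.029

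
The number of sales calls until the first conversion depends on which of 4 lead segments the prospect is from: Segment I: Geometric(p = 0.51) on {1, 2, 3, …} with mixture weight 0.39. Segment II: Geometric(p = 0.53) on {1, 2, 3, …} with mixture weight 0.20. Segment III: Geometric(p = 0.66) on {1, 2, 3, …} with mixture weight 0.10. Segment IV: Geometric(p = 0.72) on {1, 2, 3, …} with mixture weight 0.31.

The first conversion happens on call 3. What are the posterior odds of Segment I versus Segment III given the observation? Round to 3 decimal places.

6.259

Since P(k|x) ∝ w_k f_k(x), the posterior odds are w_i f_i(x) / (w_j f_j(x)).
Component likelihoods at x = 3:
  p_I = 0.122451
  p_II = 0.117077
  p_III = 0.076296
  p_IV = 0.056448
0.0477559 / 0.0076296 ≈ 6.259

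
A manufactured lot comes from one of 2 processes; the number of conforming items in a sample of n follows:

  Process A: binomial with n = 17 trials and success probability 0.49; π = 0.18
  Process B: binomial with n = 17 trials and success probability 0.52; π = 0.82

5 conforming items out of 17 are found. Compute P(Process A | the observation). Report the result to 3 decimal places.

0.252

The responsibility of component k is P(Z=k) f_k(x) divided by Σ_j P(Z=j) f_j(x).
Evaluate each component's likelihood at the observed value:
  L_A = 0.0541219
  L_B = 0.0351935
Weight by the priors:
  P(Z=A)·L_A = 0.18 × 0.0541219 = 0.00974194
  P(Z=B)·L_B = 0.82 × 0.0351935 = 0.0288586
Normaliser: 0.00974194 + 0.0288586 = 0.0386006
Responsibility of Process A: 0.00974194 / 0.0386006 ≈ 0.252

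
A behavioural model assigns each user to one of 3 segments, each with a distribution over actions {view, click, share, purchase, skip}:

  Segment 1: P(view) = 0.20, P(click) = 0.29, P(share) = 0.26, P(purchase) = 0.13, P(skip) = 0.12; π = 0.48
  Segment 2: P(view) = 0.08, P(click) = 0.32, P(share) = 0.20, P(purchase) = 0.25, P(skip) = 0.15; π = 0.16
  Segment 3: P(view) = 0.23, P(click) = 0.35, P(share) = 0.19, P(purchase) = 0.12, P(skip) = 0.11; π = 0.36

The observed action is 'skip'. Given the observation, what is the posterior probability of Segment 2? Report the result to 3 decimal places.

0.198

Posterior ∝ prior × likelihood, so P(k | x) ∝ π_k f_k(x); normalise over all components.
Evaluate each component's likelihood at the observed value:
  L_1 = P(skip | comp) = 0.12
  L_2 = P(skip | comp) = 0.15
  L_3 = P(skip | comp) = 0.11
Unnormalised posteriors:
  π_1·L_1 = 0.48 × 0.12 = 0.0576
  π_2·L_2 = 0.16 × 0.15 = 0.024
  π_3·L_3 = 0.36 × 0.11 = 0.0396
Denominator: 0.0576 + 0.024 + 0.0396 = 0.1212
P(Segment 2 | data) = 0.024 / 0.1212 ≈ 0.198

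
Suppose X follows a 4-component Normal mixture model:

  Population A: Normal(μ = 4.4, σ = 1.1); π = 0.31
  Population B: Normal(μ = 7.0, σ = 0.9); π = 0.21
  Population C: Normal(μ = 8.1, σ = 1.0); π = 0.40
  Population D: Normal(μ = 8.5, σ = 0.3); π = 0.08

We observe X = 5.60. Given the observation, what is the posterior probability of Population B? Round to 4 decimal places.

By Bayes' theorem, P(k | x) = P(Z=k) f_k(x) / Σ_j P(Z=j) f_j(x).
Normal densities:
  f_A = (1/(1.1·√(2π)))·exp(−(5.60−4.4)²/(2·1.1²)) = 0.362675·exp(-0.59504) = 0.20003
  f_B = (1/(0.9·√(2π)))·exp(−(5.60−7.0)²/(2·0.9²)) = 0.443269·exp(-1.20988) = 0.132198
  f_C = (1/(1.0·√(2π)))·exp(−(5.60−8.1)²/(2·1.0²)) = 0.398942·exp(-3.12500) = 0.0175283
  f_D = (1/(0.3·√(2π)))·exp(−(5.60−8.5)²/(2·0.3²)) = 1.329808·exp(-46.72222) = 6.8012e-21
Multiply by the mixture weights:
  P(Z=A)·f_A = 0.31 × 0.20003 = 0.0620092
  P(Z=B)·f_B = 0.21 × 0.132198 = 0.0277616
  P(Z=C)·f_C = 0.40 × 0.0175283 = 0.00701132
  P(Z=D)·f_D = 0.08 × 6.8012e-21 = 5.44096e-22
Normaliser: 0.0620092 + 0.0277616 + 0.00701132 + 5.44096e-22 = 0.0967821
P(Population B | 5.60) ≈ 0.2868

0.2868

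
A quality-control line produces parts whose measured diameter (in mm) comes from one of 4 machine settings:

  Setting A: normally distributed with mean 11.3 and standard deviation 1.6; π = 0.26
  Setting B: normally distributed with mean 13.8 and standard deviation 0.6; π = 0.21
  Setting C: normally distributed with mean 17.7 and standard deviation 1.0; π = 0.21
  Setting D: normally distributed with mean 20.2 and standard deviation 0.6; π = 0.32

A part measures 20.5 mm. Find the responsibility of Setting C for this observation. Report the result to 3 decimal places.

0.009

Posterior ∝ prior × likelihood, so P(k | x) ∝ w_k f_k(x); normalise over all components.
Normal densities:
  p_A = 1.64953e-08
  p_B = 5.56806e-28
  p_C = 0.00791545
  p_D = 0.586776
Unnormalised posteriors:
  w_A·p_A = 0.26 × 1.64953e-08 = 4.28877e-09
  w_B·p_B = 0.21 × 5.56806e-28 = 1.16929e-28
  w_C·p_C = 0.21 × 0.00791545 = 0.00166224
  w_D·p_D = 0.32 × 0.586776 = 0.187768
Denominator: 4.28877e-09 + 1.16929e-28 + 0.00166224 + 0.187768 = 0.18943
So the posterior for Setting C is 0.00166224 / 0.18943 ≈ 0.009.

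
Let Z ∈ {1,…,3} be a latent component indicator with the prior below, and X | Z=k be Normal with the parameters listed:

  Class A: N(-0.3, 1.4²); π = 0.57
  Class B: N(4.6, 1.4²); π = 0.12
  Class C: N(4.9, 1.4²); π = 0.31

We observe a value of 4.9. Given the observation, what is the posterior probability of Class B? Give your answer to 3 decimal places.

Apply Bayes' rule: the posterior for each component is proportional to its prior times its likelihood at x.
Evaluate each component's likelihood at the observed value:
  p_A = (1/(1.4·√(2π)))·exp(−(4.9−-0.3)²/(2·1.4²)) = 0.284959·exp(-6.89796) = 0.000287764
  p_B = (1/(1.4·√(2π)))·exp(−(4.9−4.6)²/(2·1.4²)) = 0.284959·exp(-0.02296) = 0.278491
  p_C = (1/(1.4·√(2π)))·exp(−(4.9−4.9)²/(2·1.4²)) = 0.284959·exp(-0.00000) = 0.284959
Unnormalised posteriors:
  π_A·p_A = 0.57 × 0.000287764 = 0.000164025
  π_B·p_B = 0.12 × 0.278491 = 0.0334189
  π_C·p_C = 0.31 × 0.284959 = 0.0883372
Sum: 0.000164025 + 0.0334189 + 0.0883372 = 0.12192
P(Class B | x) ≈ 0.274

0.274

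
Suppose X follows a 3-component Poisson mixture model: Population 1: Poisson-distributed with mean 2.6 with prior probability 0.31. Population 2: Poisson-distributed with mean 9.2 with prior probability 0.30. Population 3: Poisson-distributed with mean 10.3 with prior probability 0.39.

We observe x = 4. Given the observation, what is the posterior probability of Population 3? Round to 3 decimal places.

P(component k | x) = w_k·f_k(x) / marginal(x), where marginal(x) = Σ_j w_j·f_j(x).
Poisson probabilities:
  L_1 = 0.141422
  L_2 = 0.03016
  L_3 = 0.0157726
Weight by the priors:
  w_1·L_1 = 0.31 × 0.141422 = 0.0438408
  w_2·L_2 = 0.30 × 0.03016 = 0.00904799
  w_3·L_3 = 0.39 × 0.0157726 = 0.00615133
Sum: 0.0438408 + 0.00904799 + 0.00615133 = 0.0590401
P(Population 3 | x) ≈ 0.104

0.104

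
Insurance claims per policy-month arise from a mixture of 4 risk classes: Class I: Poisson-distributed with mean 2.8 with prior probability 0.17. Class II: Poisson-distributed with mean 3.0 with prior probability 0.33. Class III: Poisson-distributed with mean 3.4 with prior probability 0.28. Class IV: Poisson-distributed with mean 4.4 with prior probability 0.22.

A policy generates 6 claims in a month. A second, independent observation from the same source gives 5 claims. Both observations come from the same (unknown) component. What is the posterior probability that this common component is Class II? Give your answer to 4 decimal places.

0.1783

Apply Bayes' rule: the posterior for each component is proportional to its prior times its likelihood at x.
Since both observations come from the same component, the likelihood for component k is f_k(x₁)·f_k(x₂).
  f_I = [0.0406997] × [0.0872136] = 0.00354957
  f_II = [0.0504094] × [0.100819] = 0.00508222
  f_III = [0.0716044] × [0.126361] = 0.00904798
  f_IV = [0.123734] × [0.168728] = 0.0208773
Weight by the priors:
  π_I·f_I = 0.17 × 0.00354957 = 0.000603427
  π_II·f_II = 0.33 × 0.00508222 = 0.00167713
  π_III·f_III = 0.28 × 0.00904798 = 0.00253344
  π_IV·f_IV = 0.22 × 0.0208773 = 0.00459301
Sum: 0.000603427 + 0.00167713 + 0.00253344 + 0.00459301 = 0.009407
So the posterior for Class II is 0.00167713 / 0.009407 ≈ 0.1783.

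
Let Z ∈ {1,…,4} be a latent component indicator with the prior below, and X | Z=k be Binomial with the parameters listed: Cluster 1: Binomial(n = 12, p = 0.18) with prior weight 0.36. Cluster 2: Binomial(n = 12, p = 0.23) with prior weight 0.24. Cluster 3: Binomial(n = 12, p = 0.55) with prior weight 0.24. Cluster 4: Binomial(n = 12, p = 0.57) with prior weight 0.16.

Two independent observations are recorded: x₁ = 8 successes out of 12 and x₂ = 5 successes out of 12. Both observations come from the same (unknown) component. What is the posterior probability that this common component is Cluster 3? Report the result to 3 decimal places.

Posterior ∝ prior × likelihood, so P(k | x) ∝ π_k f_k(x); normalise over all components.
Since both observations come from the same component, the likelihood for component k is f_k(x₁)·f_k(x₂).
  p_1 = [C(12,8)·0.18^8·0.82^4 = 495·1.102e-06·0.452122 = 0.000246627] × [0.0373065] = 9.20079e-06
  p_2 = [C(12,8)·0.23^8·0.77^4 = 495·7.8311e-06·0.35153 = 0.00136267] × [0.0818087] = 0.000111478
  p_3 = [C(12,8)·0.55^8·0.45^4 = 495·0.00837339·0.0410062 = 0.169964] × [0.148945] = 0.0253153
  p_4 = [C(12,8)·0.57^8·0.43^4 = 495·0.0111429·0.034188 = 0.188572] × [0.129532] = 0.0244262
Weight by the priors:
  π_1·p_1 = 0.36 × 9.20079e-06 = 3.31229e-06
  π_2·p_2 = 0.24 × 0.000111478 = 2.67548e-05
  π_3·p_3 = 0.24 × 0.0253153 = 0.00607567
  π_4·p_4 = 0.16 × 0.0244262 = 0.0039082
Evidence: 3.31229e-06 + 2.67548e-05 + 0.00607567 + 0.0039082 = 0.0100139
P(Cluster 3 | x₁,x₂) ≈ 0.607

0.607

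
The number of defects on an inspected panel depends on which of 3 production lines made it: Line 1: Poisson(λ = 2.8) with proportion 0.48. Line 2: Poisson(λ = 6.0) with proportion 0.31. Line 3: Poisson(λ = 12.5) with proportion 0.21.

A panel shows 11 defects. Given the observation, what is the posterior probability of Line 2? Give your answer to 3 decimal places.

0.234

Posterior ∝ prior × likelihood, so P(k | x) ∝ P(Z=k) f_k(x); normalise over all components.
Poisson probabilities:
  p_1 = 0.000126345
  p_2 = 0.022529
  p_3 = 0.108686
Multiply by the mixture weights:
  P(Z=1)·p_1 = 0.48 × 0.000126345 = 6.06456e-05
  P(Z=2)·p_2 = 0.31 × 0.022529 = 0.00698398
  P(Z=3)·p_3 = 0.21 × 0.108686 = 0.022824
Sum: 6.06456e-05 + 0.00698398 + 0.022824 = 0.0298687
So the posterior for Line 2 is 0.00698398 / 0.0298687 ≈ 0.234.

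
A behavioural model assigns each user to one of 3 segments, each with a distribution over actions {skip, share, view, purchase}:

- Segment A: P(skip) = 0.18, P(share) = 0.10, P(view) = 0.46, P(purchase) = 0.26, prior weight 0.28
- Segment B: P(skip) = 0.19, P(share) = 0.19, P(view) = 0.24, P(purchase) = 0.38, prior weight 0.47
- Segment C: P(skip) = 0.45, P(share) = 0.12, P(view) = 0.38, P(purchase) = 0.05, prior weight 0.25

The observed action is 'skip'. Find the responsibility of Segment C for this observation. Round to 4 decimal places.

0.4461

P(component k | x) = P(Z=k)·f_k(x) / marginal(x), where marginal(x) = Σ_j P(Z=j)·f_j(x).
Categorical probabilities:
  f_A = 0.18
  f_B = 0.19
  f_C = 0.45
Prior × likelihood for each component:
  P(Z=A)·f_A = 0.28 × 0.18 = 0.0504
  P(Z=B)·f_B = 0.47 × 0.19 = 0.0893
  P(Z=C)·f_C = 0.25 × 0.45 = 0.1125
Marginal: 0.0504 + 0.0893 + 0.1125 = 0.2522
Responsibility of Segment C: 0.1125 / 0.2522 ≈ 0.4461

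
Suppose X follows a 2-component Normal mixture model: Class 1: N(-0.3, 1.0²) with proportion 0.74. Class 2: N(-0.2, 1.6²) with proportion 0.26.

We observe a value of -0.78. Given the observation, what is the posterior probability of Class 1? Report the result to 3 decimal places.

Apply Bayes' rule: the posterior for each component is proportional to its prior times its likelihood at x.
Component likelihoods at x = -0.78:
  p_1 = (1/(1.0·√(2π)))·exp(−(-0.78−-0.3)²/(2·1.0²)) = 0.398942·exp(-0.11520) = 0.355533
  p_2 = (1/(1.6·√(2π)))·exp(−(-0.78−-0.2)²/(2·1.6²)) = 0.249339·exp(-0.06570) = 0.233483
Weight by the priors:
  π_1·p_1 = 0.74 × 0.355533 = 0.263094
  π_2·p_2 = 0.26 × 0.233483 = 0.0607056
Marginal: 0.263094 + 0.0607056 = 0.3238
So the posterior for Class 1 is 0.263094 / 0.3238 ≈ 0.813.

0.813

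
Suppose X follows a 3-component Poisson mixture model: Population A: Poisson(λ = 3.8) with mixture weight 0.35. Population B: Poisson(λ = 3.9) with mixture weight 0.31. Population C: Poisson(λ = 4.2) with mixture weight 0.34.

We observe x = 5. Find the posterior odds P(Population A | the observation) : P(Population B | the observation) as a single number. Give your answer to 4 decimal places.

Since P(k|x) ∝ w_k f_k(x), the posterior odds are w_i f_i(x) / (w_j f_j(x)).
Poisson probabilities:
  f_A = e^(−3.8)·3.8^5/5! = 0.147713
  f_B = e^(−3.9)·3.9^5/5! = 0.152193
  f_C = e^(−4.2)·4.2^5/5! = 0.163316
Odds = (0.35/0.31) × (0.147713/0.152193) = 1.12903 × 0.970564 ≈ 1.0958

1.0958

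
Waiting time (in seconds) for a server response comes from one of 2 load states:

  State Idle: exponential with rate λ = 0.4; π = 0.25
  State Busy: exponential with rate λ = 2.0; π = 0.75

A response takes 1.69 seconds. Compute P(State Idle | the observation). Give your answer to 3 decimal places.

0.499

P(component k | x) = P(Z=k)·f_k(x) / marginal(x), where marginal(x) = Σ_j P(Z=j)·f_j(x).
Exponential densities:
  f_Idle = 0.203459
  f_Busy = 0.0680949
Prior × likelihood for each component:
  P(Z=Idle)·f_Idle = 0.25 × 0.203459 = 0.0508648
  P(Z=Busy)·f_Busy = 0.75 × 0.0680949 = 0.0510712
Sum: 0.0508648 + 0.0510712 = 0.101936
P(State Idle | x) = 0.0508648 / 0.101936 ≈ 0.499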